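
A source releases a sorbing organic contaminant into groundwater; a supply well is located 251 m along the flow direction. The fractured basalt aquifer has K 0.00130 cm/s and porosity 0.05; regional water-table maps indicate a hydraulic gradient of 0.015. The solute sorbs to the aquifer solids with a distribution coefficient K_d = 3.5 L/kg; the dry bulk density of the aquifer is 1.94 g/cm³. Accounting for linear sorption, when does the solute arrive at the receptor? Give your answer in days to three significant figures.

K = 0.00130 cm/s × 864 = 1.123 m/d
Specific discharge q = 1.123 × 0.015 = 0.01685 m/d
v_s = q/n_e = 0.01685/0.05 = 0.3370 m/d
Retardation R = 1 + ρ_b·K_d/n = 1 + 1.94×3.5/0.05 = 136.8
Contaminant velocity v_c = v/R = 0.3370/136.8 = 0.002463 m/d
t = L/v_c = 251/0.002463 = 101900 d

102000 days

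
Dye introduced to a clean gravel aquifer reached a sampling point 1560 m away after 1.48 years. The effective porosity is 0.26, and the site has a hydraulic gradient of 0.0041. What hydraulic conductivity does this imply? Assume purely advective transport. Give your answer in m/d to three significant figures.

183 m/d

t = 1.48 years = 540.2 d
v = L / t = 1560 / 540.2 = 2.888 m/d
K = v · n / i = 2.888 × 0.26 / 0.0041 = 183 m/d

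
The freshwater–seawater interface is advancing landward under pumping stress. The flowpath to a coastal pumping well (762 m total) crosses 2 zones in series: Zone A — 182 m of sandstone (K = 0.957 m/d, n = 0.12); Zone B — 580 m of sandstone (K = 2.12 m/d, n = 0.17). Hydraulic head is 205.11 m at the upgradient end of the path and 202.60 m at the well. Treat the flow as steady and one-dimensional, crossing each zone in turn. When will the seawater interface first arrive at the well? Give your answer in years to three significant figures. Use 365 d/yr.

Total head drop ΔH = 205.11 − 202.60 = 2.51 m
Steady 1-D flow in series ⇒ the Darcy flux q is identical in every zone and the zone head losses add (resistances L/K in series).
Σ(L/K) = 182/0.957 + 580/2.12 = 190.2 + 273.6 = 463.8 d
q = ΔH / Σ(L/K) = 2.51 / 463.8 = 0.005412 m/d (same in every zone)
Zone A: v = q/n = 0.005412/0.12 = 0.04510 m/d → t_A = 182/0.04510 = 4035 d
Zone B: v = q/n = 0.005412/0.17 = 0.03184 m/d → t_B = 580/0.03184 = 18220 d
Total t = 4035 + 18220 = 22250 d
   = 22250 / 365 = 61.0 yr

61.0 years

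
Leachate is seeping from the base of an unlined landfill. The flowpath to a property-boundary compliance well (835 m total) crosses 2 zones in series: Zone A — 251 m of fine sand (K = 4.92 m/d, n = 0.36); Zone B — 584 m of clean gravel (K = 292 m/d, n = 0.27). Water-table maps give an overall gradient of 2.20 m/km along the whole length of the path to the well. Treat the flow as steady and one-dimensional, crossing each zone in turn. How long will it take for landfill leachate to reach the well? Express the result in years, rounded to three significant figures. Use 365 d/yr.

19.6 years

For zones in series the flux q is common to all zones; the equivalent conductivity is the harmonic (thickness-weighted) mean, K_eq = L_total / Σ(L_j/K_j).
Σ(L/K) = 251/4.92 + 584/292 = 51.02 + 2.000 = 53.02 d
K_eq = L_total / Σ(L/K) = 835 / 53.02 = 15.75 m/d
q = K_eq · i = 15.75 × 0.0022 = 0.03465 m/d (same in every zone)
Zone A: v = q/n = 0.03465/0.36 = 0.09625 m/d → t_A = 251/0.09625 = 2608 d
Zone B: v = q/n = 0.03465/0.27 = 0.1283 m/d → t_B = 584/0.1283 = 4551 d
Total t = 2608 + 4551 = 7158 d
   = 7158 / 365 = 19.6 yr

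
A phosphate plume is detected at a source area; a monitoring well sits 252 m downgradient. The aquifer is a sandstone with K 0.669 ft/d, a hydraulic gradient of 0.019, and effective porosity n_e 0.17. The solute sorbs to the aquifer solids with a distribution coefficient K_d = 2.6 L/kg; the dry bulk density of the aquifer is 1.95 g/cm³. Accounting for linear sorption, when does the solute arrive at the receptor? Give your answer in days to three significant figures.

K = 0.669 ft/d × 0.3048 = 0.2039 m/d
q = Ki = 0.2039 × 0.019 = 0.003874 m/d
v_s = q/n_e = 0.003874/0.17 = 0.02279 m/d
Retardation R = 1 + ρ_b·K_d/n = 1 + 1.95×2.6/0.17 = 30.82
Contaminant velocity v_c = v/R = 0.02279/30.82 = 7.394e-4 m/d
t = L/v_c = 252/7.394e-4 = 340800 d

341000 days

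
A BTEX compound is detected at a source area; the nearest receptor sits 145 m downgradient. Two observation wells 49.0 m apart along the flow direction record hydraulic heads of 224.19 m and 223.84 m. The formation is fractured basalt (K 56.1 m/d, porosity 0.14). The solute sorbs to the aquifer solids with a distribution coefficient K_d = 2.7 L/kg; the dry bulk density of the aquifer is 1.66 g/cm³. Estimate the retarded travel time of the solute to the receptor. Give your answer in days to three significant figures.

1670 days

Hydraulic gradient i = (224.19 − 223.84) / 49.0 = 0.35 / 49.0 = 0.007143
Darcy flux q = K·i = 56.1 × 0.007143 = 0.4007 m/d
Average linear velocity = 0.4007 / 0.14 = 2.862 m/d
Retardation R = 1 + ρ_b·K_d/n = 1 + 1.66×2.7/0.14 = 33.01
Contaminant velocity v_c = v/R = 2.862/33.01 = 0.08670 m/d
t = L/v_c = 145/0.08670 = 1672 d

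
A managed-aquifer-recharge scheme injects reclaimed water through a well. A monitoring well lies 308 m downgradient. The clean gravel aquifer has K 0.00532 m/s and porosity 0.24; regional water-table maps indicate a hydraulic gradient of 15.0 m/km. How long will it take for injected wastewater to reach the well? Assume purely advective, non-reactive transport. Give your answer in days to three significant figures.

K = 0.00532 m/s × 86400 s/d = 459.6 m/d
Specific discharge q = 459.6 × 0.015 = 6.895 m/d
v_s = q/n_e = 6.895/0.24 = 28.73 m/d
t = L / v = 308 / 28.73 = 10.72 d

10.7 days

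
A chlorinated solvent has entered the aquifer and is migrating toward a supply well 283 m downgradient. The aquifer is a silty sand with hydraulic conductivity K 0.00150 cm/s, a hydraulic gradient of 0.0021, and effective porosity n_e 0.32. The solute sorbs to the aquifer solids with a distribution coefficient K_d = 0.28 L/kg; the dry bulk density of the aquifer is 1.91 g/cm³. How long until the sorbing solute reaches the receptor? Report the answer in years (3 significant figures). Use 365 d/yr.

244 years

K = 0.00150 cm/s × 864 = 1.296 m/d
q = Ki = 1.296 × 0.0021 = 0.002722 m/d
v = Ki/n = 1.296·0.0021/0.32 = 0.008505 m/d
Retardation R = 1 + ρ_b·K_d/n = 1 + 1.91×0.28/0.32 = 2.671
Contaminant velocity v_c = v/R = 0.008505/2.671 = 0.003184 m/d
t = L/v_c = 283/0.003184 = 88880 d
   = 88880/365 = 244 yr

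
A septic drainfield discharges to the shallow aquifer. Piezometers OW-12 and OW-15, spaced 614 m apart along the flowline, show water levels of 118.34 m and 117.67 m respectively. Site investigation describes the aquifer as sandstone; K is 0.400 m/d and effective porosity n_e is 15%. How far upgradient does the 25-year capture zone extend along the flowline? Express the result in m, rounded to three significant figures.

Hydraulic gradient i = (118.34 − 117.67) / 614 = 0.67 / 614 = 0.001091
q = Ki = 0.400 × 0.001091 = 4.365e-4 m/d
Average linear velocity = 4.365e-4 / 0.15 = 0.002910 m/d
T = 25 yr × 365 = 9125 d
L = v × T = 0.002910 × 9125 = 26.55 m

26.6 m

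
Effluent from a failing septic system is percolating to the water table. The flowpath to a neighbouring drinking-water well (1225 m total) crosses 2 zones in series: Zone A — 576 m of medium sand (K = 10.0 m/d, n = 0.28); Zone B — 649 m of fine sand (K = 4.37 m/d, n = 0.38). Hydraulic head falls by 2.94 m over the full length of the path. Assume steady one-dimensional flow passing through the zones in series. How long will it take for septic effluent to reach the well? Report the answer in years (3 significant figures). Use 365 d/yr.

Steady 1-D flow in series ⇒ the Darcy flux q is identical in every zone and the zone head losses add (resistances L/K in series).
Σ(L/K) = 576/10.0 + 649/4.37 = 57.60 + 148.5 = 206.1 d
q = ΔH / Σ(L/K) = 2.94 / 206.1 = 0.01426 m/d (same in every zone)
Zone A: v = q/n = 0.01426/0.28 = 0.05094 m/d → t_A = 576/0.05094 = 11310 d
Zone B: v = q/n = 0.01426/0.38 = 0.03754 m/d → t_B = 649/0.03754 = 17290 d
Total t = 11310 + 17290 = 28600 d
   = 28600 / 365 = 78.3 yr

78.3 years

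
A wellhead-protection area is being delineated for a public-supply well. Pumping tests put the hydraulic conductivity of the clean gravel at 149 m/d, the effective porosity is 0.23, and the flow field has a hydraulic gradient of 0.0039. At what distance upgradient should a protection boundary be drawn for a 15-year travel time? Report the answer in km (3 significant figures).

Specific discharge q = 149 × 0.0039 = 0.5811 m/d
v_s = q/n_e = 0.5811/0.23 = 2.527 m/d
T = 15 yr × 365 = 5475 d
L = v × T = 2.527 × 5475 = 13830 m
   = 13.8 km

13.8 km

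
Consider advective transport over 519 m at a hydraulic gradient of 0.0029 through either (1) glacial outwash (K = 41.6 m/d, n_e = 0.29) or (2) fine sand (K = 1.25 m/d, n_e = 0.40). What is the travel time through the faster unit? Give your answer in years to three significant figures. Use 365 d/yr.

3.42 years

Unit 1 (glacial outwash): v = 41.6×0.0029/0.29 = 0.4160 m/d, t = 519/0.4160 = 1248 d
Unit 2 (fine sand): v = 1.25×0.0029/0.40 = 0.009063 m/d, t = 519/0.009063 = 57270 d
Faster: 1248 d / 365 = 3.42 yr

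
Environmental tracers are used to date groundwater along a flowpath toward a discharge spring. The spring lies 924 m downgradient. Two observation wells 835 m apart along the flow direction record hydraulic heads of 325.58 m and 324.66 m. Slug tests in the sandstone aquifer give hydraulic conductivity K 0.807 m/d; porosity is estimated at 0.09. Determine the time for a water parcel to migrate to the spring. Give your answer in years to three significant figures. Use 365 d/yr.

256 years

Hydraulic gradient i = (325.58 − 324.66) / 835 = 0.92 / 835 = 0.001102
Specific discharge q = 0.807 × 0.001102 = 8.891e-4 m/d
v = Ki/n = 0.807·0.001102/0.09 = 0.009879 m/d
t = L / v = 924 / 0.009879 = 93530 d
   = 93530 / 365 = 256 yr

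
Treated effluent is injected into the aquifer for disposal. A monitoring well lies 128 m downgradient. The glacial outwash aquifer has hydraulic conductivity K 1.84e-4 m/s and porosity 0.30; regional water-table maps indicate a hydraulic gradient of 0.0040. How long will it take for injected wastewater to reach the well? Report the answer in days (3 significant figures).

K = 1.84e-4 m/s × 86400 s/d = 15.90 m/d
q = Ki = 15.90 × 0.0040 = 0.06359 m/d
Average linear velocity = 0.06359 / 0.30 = 0.2120 m/d
t = L / v = 128 / 0.2120 = 603.9 d

604 days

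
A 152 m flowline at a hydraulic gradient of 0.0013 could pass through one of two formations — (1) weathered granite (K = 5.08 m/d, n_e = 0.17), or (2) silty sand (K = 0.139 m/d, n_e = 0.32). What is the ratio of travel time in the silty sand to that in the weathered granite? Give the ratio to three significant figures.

Unit 1 (weathered granite): v = 5.08×0.0013/0.17 = 0.03885 m/d, t = 152/0.03885 = 3913 d
Unit 2 (silty sand): v = 0.139×0.0013/0.32 = 5.647e-4 m/d, t = 152/5.647e-4 = 269200 d
t(silty sand) / t(weathered granite) = 269200/3913 = 68.8

68.8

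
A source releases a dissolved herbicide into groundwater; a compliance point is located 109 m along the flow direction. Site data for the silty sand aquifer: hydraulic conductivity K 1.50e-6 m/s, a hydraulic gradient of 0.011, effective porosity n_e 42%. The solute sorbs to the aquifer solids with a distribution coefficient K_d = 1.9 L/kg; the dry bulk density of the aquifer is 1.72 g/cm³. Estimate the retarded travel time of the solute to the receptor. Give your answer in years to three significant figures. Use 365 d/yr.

773 years

K = 1.50e-6 m/s × 86400 s/d = 0.1296 m/d
q = Ki = 0.1296 × 0.011 = 0.001426 m/d
v = Ki/n = 0.1296·0.011/0.42 = 0.003394 m/d
Retardation R = 1 + ρ_b·K_d/n = 1 + 1.72×1.9/0.42 = 8.781
Contaminant velocity v_c = v/R = 0.003394/8.781 = 3.866e-4 m/d
t = L/v_c = 109/3.866e-4 = 282000 d
   = 282000/365 = 773 yr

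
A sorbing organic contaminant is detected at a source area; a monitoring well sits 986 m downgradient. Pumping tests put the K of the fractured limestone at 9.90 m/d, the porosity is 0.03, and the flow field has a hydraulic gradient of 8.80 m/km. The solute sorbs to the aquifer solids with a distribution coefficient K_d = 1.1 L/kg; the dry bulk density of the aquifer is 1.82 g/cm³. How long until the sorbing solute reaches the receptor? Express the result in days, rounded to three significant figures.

23000 days

Specific discharge q = 9.90 × 0.0088 = 0.08712 m/d
Seepage velocity v = q / n = 0.08712 / 0.03 = 2.904 m/d
Retardation R = 1 + ρ_b·K_d/n = 1 + 1.82×1.1/0.03 = 67.73
Contaminant velocity v_c = v/R = 2.904/67.73 = 0.04287 m/d
t = L/v_c = 986/0.04287 = 23000 d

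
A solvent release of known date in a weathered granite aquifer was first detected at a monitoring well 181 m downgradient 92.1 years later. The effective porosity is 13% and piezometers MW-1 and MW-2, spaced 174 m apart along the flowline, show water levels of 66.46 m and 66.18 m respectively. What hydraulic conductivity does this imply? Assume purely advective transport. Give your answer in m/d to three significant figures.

Hydraulic gradient i = (66.46 − 66.18) / 174 = 0.28 / 174 = 0.001609
t = 92.1 years = 33620 d
v = L / t = 181 / 33620 = 0.005384 m/d
K = v · n / i = 0.005384 × 0.13 / 0.001609 = 0.435 m/d

0.435 m/d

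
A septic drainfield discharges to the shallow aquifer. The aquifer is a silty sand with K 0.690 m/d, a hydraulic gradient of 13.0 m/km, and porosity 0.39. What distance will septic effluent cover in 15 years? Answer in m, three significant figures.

q = Ki = 0.690 × 0.013 = 0.008970 m/d
v_s = q/n_e = 0.008970/0.39 = 0.02300 m/d
T = 15 yr × 365 = 5475 d
L = v × T = 0.02300 × 5475 = 125.9 m

126 m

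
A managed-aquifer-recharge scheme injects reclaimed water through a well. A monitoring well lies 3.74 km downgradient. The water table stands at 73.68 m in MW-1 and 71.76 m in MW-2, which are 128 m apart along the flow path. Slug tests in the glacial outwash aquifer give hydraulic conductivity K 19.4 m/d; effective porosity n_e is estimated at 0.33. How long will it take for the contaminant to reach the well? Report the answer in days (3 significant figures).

4240 days

Hydraulic gradient i = (73.68 − 71.76) / 128 = 1.92 / 128 = 0.01500
Darcy flux q = K·i = 19.4 × 0.01500 = 0.2910 m/d
Average linear velocity = 0.2910 / 0.33 = 0.8818 m/d
L = 3.74 km = 3740 m
t = L / v = 3740 / 0.8818 = 4241 d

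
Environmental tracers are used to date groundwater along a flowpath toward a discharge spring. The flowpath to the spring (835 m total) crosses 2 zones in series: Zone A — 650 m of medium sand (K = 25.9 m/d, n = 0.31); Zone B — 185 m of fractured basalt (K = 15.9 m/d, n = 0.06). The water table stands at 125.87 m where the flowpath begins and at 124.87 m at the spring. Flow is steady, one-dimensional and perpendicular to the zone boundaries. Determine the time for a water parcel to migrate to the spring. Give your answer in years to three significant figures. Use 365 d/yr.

21.4 years

Total head drop ΔH = 125.87 − 124.87 = 1.00 m
Continuity: the same q passes through each zone, so ΔH = q·Σ(L_j/K_j) — the zones act as resistances in series.
Σ(L/K) = 650/25.9 + 185/15.9 = 25.10 + 11.64 = 36.73 d
q = ΔH / Σ(L/K) = 1.00 / 36.73 = 0.02722 m/d (same in every zone)
Zone A: v = q/n = 0.02722/0.31 = 0.08782 m/d → t_A = 650/0.08782 = 7401 d
Zone B: v = q/n = 0.02722/0.06 = 0.4537 m/d → t_B = 185/0.4537 = 407.7 d
Total t = 7401 + 407.7 = 7809 d
   = 7809 / 365 = 21.4 yr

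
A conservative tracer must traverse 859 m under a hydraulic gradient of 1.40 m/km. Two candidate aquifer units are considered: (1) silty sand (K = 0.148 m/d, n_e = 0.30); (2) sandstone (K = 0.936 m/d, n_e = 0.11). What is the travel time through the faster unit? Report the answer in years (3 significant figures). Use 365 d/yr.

Unit 1 (silty sand): v = 0.148×0.0014/0.30 = 6.907e-4 m/d, t = 859/6.907e-4 = 1.244e6 d
Unit 2 (sandstone): v = 0.936×0.0014/0.11 = 0.01191 m/d, t = 859/0.01191 = 72110 d
Faster: 72110 d / 365 = 198 yr

198 years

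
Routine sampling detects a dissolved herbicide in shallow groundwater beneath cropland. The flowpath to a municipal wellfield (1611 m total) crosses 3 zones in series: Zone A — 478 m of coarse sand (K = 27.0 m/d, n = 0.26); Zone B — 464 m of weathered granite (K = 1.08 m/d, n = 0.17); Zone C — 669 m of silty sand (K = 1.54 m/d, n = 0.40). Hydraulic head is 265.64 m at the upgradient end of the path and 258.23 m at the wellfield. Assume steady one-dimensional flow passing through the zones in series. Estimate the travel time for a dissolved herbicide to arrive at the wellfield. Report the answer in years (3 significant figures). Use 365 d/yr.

Total head drop ΔH = 265.64 − 258.23 = 7.41 m
Steady 1-D flow in series ⇒ the Darcy flux q is identical in every zone and the zone head losses add (resistances L/K in series).
Σ(L/K) = 478/27.0 + 464/1.08 + 669/1.54 = 17.70 + 429.6 + 434.4 = 881.7 d
q = ΔH / Σ(L/K) = 7.41 / 881.7 = 0.008404 m/d (same in every zone)
Zone A: v = q/n = 0.008404/0.26 = 0.03232 m/d → t_A = 478/0.03232 = 14790 d
Zone B: v = q/n = 0.008404/0.17 = 0.04943 m/d → t_B = 464/0.04943 = 9386 d
Zone C: v = q/n = 0.008404/0.40 = 0.02101 m/d → t_C = 669/0.02101 = 31840 d
Total t = 14790 + 9386 + 31840 = 56020 d
   = 56020 / 365 = 153 yr

153 years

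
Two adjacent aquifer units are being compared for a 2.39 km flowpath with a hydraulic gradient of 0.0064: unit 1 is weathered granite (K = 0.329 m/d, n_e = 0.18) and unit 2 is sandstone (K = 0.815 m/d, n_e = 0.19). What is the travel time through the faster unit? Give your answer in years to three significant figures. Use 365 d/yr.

239 years

Unit 1 (weathered granite): v = 0.329×0.0064/0.18 = 0.01170 m/d, t = 2390/0.01170 = 204300 d
Unit 2 (sandstone): v = 0.815×0.0064/0.19 = 0.02745 m/d, t = 2390/0.02745 = 87060 d
Faster: 87060 d / 365 = 239 yr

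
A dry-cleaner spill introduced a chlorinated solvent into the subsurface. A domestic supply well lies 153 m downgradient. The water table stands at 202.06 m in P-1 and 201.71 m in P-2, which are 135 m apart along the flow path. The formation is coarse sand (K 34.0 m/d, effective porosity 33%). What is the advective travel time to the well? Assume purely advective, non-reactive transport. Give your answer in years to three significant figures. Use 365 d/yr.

Hydraulic gradient i = (202.06 − 201.71) / 135 = 0.35 / 135 = 0.002593
Darcy flux q = K·i = 34.0 × 0.002593 = 0.08815 m/d
Seepage velocity v = q / n = 0.08815 / 0.33 = 0.2671 m/d
t = L / v = 153 / 0.2671 = 572.8 d
   = 572.8 / 365 = 1.57 yr

1.57 years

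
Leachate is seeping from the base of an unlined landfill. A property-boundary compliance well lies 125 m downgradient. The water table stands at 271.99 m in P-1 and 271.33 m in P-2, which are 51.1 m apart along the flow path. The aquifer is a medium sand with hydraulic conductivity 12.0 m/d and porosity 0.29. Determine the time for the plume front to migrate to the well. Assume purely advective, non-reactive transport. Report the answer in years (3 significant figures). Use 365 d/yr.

0.641 years

Hydraulic gradient i = (271.99 − 271.33) / 51.1 = 0.66 / 51.1 = 0.01292
Specific discharge q = 12.0 × 0.01292 = 0.1550 m/d
Seepage velocity v = q / n = 0.1550 / 0.29 = 0.5344 m/d
t = L / v = 125 / 0.5344 = 233.9 d
   = 233.9 / 365 = 0.641 yr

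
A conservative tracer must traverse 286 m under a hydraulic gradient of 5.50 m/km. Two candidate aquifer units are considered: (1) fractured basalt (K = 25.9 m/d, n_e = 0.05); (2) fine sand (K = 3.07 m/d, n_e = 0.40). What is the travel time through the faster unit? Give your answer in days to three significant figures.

Unit 1 (fractured basalt): v = 25.9×0.0055/0.05 = 2.849 m/d, t = 286/2.849 = 100.4 d
Unit 2 (fine sand): v = 3.07×0.0055/0.40 = 0.04221 m/d, t = 286/0.04221 = 6775 d
Faster unit: t = 100 d

100 days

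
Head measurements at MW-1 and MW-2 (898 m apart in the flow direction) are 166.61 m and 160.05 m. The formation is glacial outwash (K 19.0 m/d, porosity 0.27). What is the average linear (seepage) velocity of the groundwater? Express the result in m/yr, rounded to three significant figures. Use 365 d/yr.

188 m/yr

Hydraulic gradient i = (166.61 − 160.05) / 898 = 6.56 / 898 = 0.007305
Specific discharge q = 19.0 × 0.007305 = 0.1388 m/d
v_s = q/n_e = 0.1388/0.27 = 0.5141 m/d
   = 0.5141 × 365 = 188 m/yr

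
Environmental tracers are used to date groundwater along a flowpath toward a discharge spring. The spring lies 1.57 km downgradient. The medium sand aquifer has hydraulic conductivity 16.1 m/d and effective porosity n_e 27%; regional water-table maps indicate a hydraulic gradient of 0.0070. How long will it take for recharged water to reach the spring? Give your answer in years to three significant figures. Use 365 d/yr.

10.3 years

q = Ki = 16.1 × 0.0070 = 0.1127 m/d
v_s = q/n_e = 0.1127/0.27 = 0.4174 m/d
L = 1.57 km = 1570 m
t = L / v = 1570 / 0.4174 = 3761 d
   = 3761 / 365 = 10.3 yr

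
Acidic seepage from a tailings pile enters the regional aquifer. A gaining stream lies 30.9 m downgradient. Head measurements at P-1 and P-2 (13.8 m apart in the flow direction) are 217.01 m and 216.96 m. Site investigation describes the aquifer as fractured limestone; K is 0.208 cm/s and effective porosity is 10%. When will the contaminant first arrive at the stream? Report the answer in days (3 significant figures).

4.75 days

Hydraulic gradient i = (217.01 − 216.96) / 13.8 = 0.05 / 13.8 = 0.003623
K = 0.208 cm/s × 864 = 179.7 m/d
q = Ki = 179.7 × 0.003623 = 0.6511 m/d
v_s = q/n_e = 0.6511/0.10 = 6.511 m/d
t = L / v = 30.9 / 6.511 = 4.746 d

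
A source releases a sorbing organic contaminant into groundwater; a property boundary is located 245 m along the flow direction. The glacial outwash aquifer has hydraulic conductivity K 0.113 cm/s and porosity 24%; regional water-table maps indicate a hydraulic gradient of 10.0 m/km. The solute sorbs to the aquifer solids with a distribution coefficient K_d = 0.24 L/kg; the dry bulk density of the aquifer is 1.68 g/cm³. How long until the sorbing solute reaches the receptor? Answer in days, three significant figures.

161 days

K = 0.113 cm/s × 864 = 97.63 m/d
q = Ki = 97.63 × 0.010 = 0.9763 m/d
v = Ki/n = 97.63·0.010/0.24 = 4.068 m/d
Retardation R = 1 + ρ_b·K_d/n = 1 + 1.68×0.24/0.24 = 2.680
Contaminant velocity v_c = v/R = 4.068/2.680 = 1.518 m/d
t = L/v_c = 245/1.518 = 161.4 d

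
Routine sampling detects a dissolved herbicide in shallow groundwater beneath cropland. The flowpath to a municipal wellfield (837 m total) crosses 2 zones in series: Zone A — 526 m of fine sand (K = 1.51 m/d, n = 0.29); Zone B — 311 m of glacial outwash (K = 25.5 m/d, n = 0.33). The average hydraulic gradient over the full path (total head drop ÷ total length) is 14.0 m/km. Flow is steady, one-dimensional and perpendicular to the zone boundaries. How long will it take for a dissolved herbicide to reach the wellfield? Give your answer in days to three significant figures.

Steady 1-D flow in series ⇒ the Darcy flux q is identical in every zone and the zone head losses add (resistances L/K in series).
Σ(L/K) = 526/1.51 + 311/25.5 = 348.3 + 12.20 = 360.5 d
K_eq = L_total / Σ(L/K) = 837 / 360.5 = 2.322 m/d
q = K_eq · i = 2.322 × 0.014 = 0.03250 m/d (same in every zone)
Zone A: v = q/n = 0.03250/0.29 = 0.1121 m/d → t_A = 526/0.1121 = 4693 d
Zone B: v = q/n = 0.03250/0.33 = 0.09849 m/d → t_B = 311/0.09849 = 3158 d
Total t = 4693 + 3158 = 7851 d

7850 days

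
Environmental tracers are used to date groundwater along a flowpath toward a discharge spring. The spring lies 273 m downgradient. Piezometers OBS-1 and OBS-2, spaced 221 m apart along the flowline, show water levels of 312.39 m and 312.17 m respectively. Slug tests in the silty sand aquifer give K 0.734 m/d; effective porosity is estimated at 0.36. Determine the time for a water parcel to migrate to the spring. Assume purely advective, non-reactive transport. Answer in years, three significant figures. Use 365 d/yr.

369 years

Hydraulic gradient i = (312.39 − 312.17) / 221 = 0.22 / 221 = 9.955e-4
Specific discharge q = 0.734 × 9.955e-4 = 7.307e-4 m/d
Seepage velocity v = q / n = 7.307e-4 / 0.36 = 0.002030 m/d
t = L / v = 273 / 0.002030 = 134500 d
   = 134500 / 365 = 369 yr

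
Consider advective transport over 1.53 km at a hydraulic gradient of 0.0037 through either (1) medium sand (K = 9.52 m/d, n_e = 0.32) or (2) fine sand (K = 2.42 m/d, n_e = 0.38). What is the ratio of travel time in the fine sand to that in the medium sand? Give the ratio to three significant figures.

Unit 1 (medium sand): v = 9.52×0.0037/0.32 = 0.1101 m/d, t = 1530/0.1101 = 13900 d
Unit 2 (fine sand): v = 2.42×0.0037/0.38 = 0.02356 m/d, t = 1530/0.02356 = 64930 d
t(fine sand) / t(medium sand) = 64930/13900 = 4.67

4.67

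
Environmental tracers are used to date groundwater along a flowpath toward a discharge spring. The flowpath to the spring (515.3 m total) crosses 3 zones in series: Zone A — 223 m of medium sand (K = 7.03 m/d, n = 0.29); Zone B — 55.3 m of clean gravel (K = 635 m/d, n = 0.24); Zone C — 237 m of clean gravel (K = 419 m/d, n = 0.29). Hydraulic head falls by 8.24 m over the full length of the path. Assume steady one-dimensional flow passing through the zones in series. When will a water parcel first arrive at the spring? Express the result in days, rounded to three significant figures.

576 days

Steady 1-D flow in series ⇒ the Darcy flux q is identical in every zone and the zone head losses add (resistances L/K in series).
Σ(L/K) = 223/7.03 + 55.3/635 + 237/419 = 31.72 + 0.08709 + 0.5656 = 32.37 d
q = ΔH / Σ(L/K) = 8.24 / 32.37 = 0.2545 m/d (same in every zone)
Zone A: v = q/n = 0.2545/0.29 = 0.8777 m/d → t_A = 223/0.8777 = 254.1 d
Zone B: v = q/n = 0.2545/0.24 = 1.061 m/d → t_B = 55.3/1.061 = 52.14 d
Zone C: v = q/n = 0.2545/0.29 = 0.8777 m/d → t_C = 237/0.8777 = 270.0 d
Total t = 254.1 + 52.14 + 270.0 = 576.3 d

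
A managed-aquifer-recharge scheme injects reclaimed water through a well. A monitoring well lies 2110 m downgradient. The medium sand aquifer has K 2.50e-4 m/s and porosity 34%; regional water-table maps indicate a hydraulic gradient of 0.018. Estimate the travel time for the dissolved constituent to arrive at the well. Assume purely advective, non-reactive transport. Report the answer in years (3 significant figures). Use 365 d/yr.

5.06 years

K = 2.50e-4 m/s × 86400 s/d = 21.60 m/d
q = Ki = 21.60 × 0.018 = 0.3888 m/d
Seepage velocity v = q / n = 0.3888 / 0.34 = 1.144 m/d
t = L / v = 2110 / 1.144 = 1845 d
   = 1845 / 365 = 5.06 yr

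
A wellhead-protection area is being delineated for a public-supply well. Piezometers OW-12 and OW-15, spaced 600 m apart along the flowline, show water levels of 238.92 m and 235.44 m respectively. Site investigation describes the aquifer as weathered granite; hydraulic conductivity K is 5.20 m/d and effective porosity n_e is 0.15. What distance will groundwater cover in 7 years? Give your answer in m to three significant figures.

Hydraulic gradient i = (238.92 − 235.44) / 600 = 3.48 / 600 = 0.005800
q = Ki = 5.20 × 0.005800 = 0.03016 m/d
Seepage velocity v = q / n = 0.03016 / 0.15 = 0.2011 m/d
T = 7 yr × 365 = 2555 d
L = v × T = 0.2011 × 2555 = 513.7 m

514 m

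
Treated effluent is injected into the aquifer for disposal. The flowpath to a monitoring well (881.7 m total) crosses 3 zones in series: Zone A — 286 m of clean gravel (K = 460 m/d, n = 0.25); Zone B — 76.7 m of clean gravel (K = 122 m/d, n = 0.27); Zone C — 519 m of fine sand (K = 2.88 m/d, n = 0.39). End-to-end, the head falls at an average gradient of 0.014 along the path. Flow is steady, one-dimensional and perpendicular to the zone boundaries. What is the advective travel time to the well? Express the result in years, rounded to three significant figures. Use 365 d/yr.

11.9 years

For zones in series the flux q is common to all zones; the equivalent conductivity is the harmonic (thickness-weighted) mean, K_eq = L_total / Σ(L_j/K_j).
Σ(L/K) = 286/460 + 76.7/122 + 519/2.88 = 0.6217 + 0.6287 + 180.2 = 181.5 d
K_eq = L_total / Σ(L/K) = 881.7 / 181.5 = 4.859 m/d
q = K_eq · i = 4.859 × 0.014 = 0.06803 m/d (same in every zone)
Zone A: v = q/n = 0.06803/0.25 = 0.2721 m/d → t_A = 286/0.2721 = 1051 d
Zone B: v = q/n = 0.06803/0.27 = 0.2519 m/d → t_B = 76.7/0.2519 = 304.4 d
Zone C: v = q/n = 0.06803/0.39 = 0.1744 m/d → t_C = 519/0.1744 = 2976 d
Total t = 1051 + 304.4 + 2976 = 4331 d
   = 4331 / 365 = 11.9 yr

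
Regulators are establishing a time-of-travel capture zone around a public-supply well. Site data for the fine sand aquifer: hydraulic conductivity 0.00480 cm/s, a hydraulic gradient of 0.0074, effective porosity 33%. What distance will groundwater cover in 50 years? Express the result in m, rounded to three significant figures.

K = 0.00480 cm/s × 864 = 4.147 m/d
q = Ki = 4.147 × 0.0074 = 0.03069 m/d
v_s = q/n_e = 0.03069/0.33 = 0.09300 m/d
T = 50 yr × 365 = 18250 d
L = v × T = 0.09300 × 18250 = 1697 m

1700 m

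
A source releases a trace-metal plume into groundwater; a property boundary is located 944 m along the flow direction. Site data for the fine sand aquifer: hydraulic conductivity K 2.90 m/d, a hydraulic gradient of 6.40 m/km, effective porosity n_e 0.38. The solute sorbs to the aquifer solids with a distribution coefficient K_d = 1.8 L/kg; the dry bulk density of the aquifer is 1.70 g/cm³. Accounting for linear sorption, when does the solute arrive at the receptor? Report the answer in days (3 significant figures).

175000 days

q = Ki = 2.90 × 0.0064 = 0.01856 m/d
v = Ki/n = 2.90·0.0064/0.38 = 0.04884 m/d
Retardation R = 1 + ρ_b·K_d/n = 1 + 1.70×1.8/0.38 = 9.053
Contaminant velocity v_c = v/R = 0.04884/9.053 = 0.005395 m/d
t = L/v_c = 944/0.005395 = 175000 d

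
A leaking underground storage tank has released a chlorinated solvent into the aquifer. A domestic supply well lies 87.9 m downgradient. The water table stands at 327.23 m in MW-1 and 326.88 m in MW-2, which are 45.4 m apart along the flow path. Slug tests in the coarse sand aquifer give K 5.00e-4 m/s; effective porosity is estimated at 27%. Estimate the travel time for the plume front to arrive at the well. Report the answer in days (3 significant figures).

Hydraulic gradient i = (327.23 − 326.88) / 45.4 = 0.35 / 45.4 = 0.007709
K = 5.00e-4 m/s × 86400 s/d = 43.20 m/d
q = Ki = 43.20 × 0.007709 = 0.3330 m/d
v = Ki/n = 43.20·0.007709/0.27 = 1.233 m/d
t = L / v = 87.9 / 1.233 = 71.26 d

71.3 days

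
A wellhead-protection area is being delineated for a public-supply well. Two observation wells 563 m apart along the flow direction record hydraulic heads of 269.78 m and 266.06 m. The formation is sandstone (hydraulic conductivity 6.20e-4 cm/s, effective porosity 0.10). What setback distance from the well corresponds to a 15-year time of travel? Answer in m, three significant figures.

194 m

Hydraulic gradient i = (269.78 − 266.06) / 563 = 3.72 / 563 = 0.006607
K = 6.20e-4 cm/s × 864 = 0.5357 m/d
Specific discharge q = 0.5357 × 0.006607 = 0.003539 m/d
Average linear velocity = 0.003539 / 0.10 = 0.03539 m/d
T = 15 yr × 365 = 5475 d
L = v × T = 0.03539 × 5475 = 193.8 m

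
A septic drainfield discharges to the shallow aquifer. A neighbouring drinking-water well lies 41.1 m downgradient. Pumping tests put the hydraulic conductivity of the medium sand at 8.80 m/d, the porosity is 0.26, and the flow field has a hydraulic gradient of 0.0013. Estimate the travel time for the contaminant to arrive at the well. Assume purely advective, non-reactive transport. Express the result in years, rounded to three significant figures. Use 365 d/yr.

Specific discharge q = 8.80 × 0.0013 = 0.01144 m/d
v = Ki/n = 8.80·0.0013/0.26 = 0.04400 m/d
t = L / v = 41.1 / 0.04400 = 934.1 d
   = 934.1 / 365 = 2.56 yr

2.56 years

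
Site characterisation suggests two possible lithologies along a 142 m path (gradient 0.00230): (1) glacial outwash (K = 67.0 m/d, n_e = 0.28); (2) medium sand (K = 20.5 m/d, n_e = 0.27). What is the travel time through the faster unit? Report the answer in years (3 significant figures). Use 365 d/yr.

0.707 years

Unit 1 (glacial outwash): v = 67.0×0.0023/0.28 = 0.5504 m/d, t = 142/0.5504 = 258.0 d
Unit 2 (medium sand): v = 20.5×0.0023/0.27 = 0.1746 m/d, t = 142/0.1746 = 813.1 d
Faster: 258.0 d / 365 = 0.707 yr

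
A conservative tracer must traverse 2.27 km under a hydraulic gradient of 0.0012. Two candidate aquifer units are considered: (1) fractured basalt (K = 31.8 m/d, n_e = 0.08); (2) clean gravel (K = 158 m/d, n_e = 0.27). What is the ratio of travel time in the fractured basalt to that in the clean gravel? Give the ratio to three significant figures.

Unit 1 (fractured basalt): v = 31.8×0.0012/0.08 = 0.4770 m/d, t = 2270/0.4770 = 4759 d
Unit 2 (clean gravel): v = 158×0.0012/0.27 = 0.7022 m/d, t = 2270/0.7022 = 3233 d
t(fractured basalt) / t(clean gravel) = 4759/3233 = 1.47

1.47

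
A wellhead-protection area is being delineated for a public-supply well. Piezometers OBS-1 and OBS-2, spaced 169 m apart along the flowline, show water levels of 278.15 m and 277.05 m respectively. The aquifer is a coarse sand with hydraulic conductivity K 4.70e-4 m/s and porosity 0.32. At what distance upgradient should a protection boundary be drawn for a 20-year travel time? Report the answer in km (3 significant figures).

Hydraulic gradient i = (278.15 − 277.05) / 169 = 1.10 / 169 = 0.006509
K = 4.70e-4 m/s × 86400 s/d = 40.61 m/d
Darcy flux q = K·i = 40.61 × 0.006509 = 0.2643 m/d
v_s = q/n_e = 0.2643/0.32 = 0.8260 m/d
T = 20 yr × 365 = 7300 d
L = v × T = 0.8260 × 7300 = 6030 m
   = 6.03 km

6.03 km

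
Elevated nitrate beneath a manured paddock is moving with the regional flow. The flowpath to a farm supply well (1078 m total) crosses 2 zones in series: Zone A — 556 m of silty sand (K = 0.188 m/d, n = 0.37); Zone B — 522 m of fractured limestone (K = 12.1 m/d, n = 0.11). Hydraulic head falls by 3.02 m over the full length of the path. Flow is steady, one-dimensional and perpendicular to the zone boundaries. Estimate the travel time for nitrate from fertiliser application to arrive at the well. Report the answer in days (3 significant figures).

Steady 1-D flow in series ⇒ the Darcy flux q is identical in every zone and the zone head losses add (resistances L/K in series).
Σ(L/K) = 556/0.188 + 522/12.1 = 2957 + 43.14 = 3001 d
q = ΔH / Σ(L/K) = 3.02 / 3001 = 0.001006 m/d (same in every zone)
Zone A: v = q/n = 0.001006/0.37 = 0.002720 m/d → t_A = 556/0.002720 = 204400 d
Zone B: v = q/n = 0.001006/0.11 = 0.009150 m/d → t_B = 522/0.009150 = 57050 d
Total t = 204400 + 57050 = 261400 d

261000 days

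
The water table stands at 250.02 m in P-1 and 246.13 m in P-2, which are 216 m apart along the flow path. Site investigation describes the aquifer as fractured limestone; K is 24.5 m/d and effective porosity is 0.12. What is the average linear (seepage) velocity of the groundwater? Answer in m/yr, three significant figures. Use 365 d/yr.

Hydraulic gradient i = (250.02 − 246.13) / 216 = 3.89 / 216 = 0.01801
Darcy flux q = K·i = 24.5 × 0.01801 = 0.4412 m/d
v_s = q/n_e = 0.4412/0.12 = 3.677 m/d
   = 3.677 × 365 = 1340 m/yr

1340 m/yr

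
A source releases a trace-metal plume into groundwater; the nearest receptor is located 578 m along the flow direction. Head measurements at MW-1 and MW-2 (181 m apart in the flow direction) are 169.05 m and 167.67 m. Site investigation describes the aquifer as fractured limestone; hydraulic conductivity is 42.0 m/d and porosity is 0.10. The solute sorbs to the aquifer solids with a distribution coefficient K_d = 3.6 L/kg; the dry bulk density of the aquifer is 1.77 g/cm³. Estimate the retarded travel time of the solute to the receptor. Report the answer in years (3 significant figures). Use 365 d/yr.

Hydraulic gradient i = (169.05 − 167.67) / 181 = 1.38 / 181 = 0.007624
Specific discharge q = 42.0 × 0.007624 = 0.3202 m/d
v = Ki/n = 42.0·0.007624/0.10 = 3.202 m/d
Retardation R = 1 + ρ_b·K_d/n = 1 + 1.77×3.6/0.10 = 64.72
Contaminant velocity v_c = v/R = 3.202/64.72 = 0.04948 m/d
t = L/v_c = 578/0.04948 = 11680 d
   = 11680/365 = 32.0 yr

32.0 years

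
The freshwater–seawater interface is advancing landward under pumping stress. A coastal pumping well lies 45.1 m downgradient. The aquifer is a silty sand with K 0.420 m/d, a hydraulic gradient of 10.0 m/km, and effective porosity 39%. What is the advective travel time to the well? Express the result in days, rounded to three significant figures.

Darcy flux q = K·i = 0.420 × 0.010 = 0.004200 m/d
Seepage velocity v = q / n = 0.004200 / 0.39 = 0.01077 m/d
t = L / v = 45.1 / 0.01077 = 4188 d

4190 days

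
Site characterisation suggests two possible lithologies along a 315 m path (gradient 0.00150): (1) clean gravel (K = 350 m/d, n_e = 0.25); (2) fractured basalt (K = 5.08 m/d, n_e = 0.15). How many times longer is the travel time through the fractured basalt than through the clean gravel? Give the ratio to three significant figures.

Unit 1 (clean gravel): v = 350×0.0015/0.25 = 2.100 m/d, t = 315/2.100 = 150.0 d
Unit 2 (fractured basalt): v = 5.08×0.0015/0.15 = 0.05080 m/d, t = 315/0.05080 = 6201 d
t(fractured basalt) / t(clean gravel) = 6201/150.0 = 41.3

41.3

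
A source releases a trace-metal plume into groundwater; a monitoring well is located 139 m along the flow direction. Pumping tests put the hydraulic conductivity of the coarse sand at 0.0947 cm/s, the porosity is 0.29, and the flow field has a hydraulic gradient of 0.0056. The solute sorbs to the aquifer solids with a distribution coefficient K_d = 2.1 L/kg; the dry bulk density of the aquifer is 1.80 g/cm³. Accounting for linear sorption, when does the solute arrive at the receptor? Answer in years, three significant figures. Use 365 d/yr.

3.38 years

K = 0.0947 cm/s × 864 = 81.82 m/d
Specific discharge q = 81.82 × 0.0056 = 0.4582 m/d
Seepage velocity v = q / n = 0.4582 / 0.29 = 1.580 m/d
Retardation R = 1 + ρ_b·K_d/n = 1 + 1.80×2.1/0.29 = 14.03
Contaminant velocity v_c = v/R = 1.580/14.03 = 0.1126 m/d
t = L/v_c = 139/0.1126 = 1235 d
   = 1235/365 = 3.38 yr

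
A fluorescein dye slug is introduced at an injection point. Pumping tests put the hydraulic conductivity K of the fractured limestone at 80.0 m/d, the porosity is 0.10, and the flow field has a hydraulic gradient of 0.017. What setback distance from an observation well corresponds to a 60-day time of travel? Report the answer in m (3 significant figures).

816 m

Darcy flux q = K·i = 80.0 × 0.017 = 1.360 m/d
Seepage velocity v = q / n = 1.360 / 0.10 = 13.60 m/d
L = v × T = 13.60 × 60 = 816.0 m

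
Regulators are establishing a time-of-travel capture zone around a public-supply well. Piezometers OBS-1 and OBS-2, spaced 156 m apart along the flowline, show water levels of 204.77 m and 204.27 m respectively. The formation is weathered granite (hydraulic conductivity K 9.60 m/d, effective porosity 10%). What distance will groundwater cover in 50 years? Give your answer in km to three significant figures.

Hydraulic gradient i = (204.77 − 204.27) / 156 = 0.50 / 156 = 0.003205
q = Ki = 9.60 × 0.003205 = 0.03077 m/d
v_s = q/n_e = 0.03077/0.10 = 0.3077 m/d
T = 50 yr × 365 = 18250 d
L = v × T = 0.3077 × 18250 = 5615 m
   = 5.62 km

5.62 km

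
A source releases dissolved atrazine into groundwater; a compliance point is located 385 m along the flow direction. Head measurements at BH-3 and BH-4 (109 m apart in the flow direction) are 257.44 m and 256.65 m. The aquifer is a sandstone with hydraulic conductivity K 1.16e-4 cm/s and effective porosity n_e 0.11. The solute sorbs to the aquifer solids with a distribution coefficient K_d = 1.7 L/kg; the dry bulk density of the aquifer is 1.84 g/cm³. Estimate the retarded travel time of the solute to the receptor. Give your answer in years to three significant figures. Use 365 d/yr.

Hydraulic gradient i = (257.44 − 256.65) / 109 = 0.79 / 109 = 0.007248
K = 1.16e-4 cm/s × 864 = 0.1002 m/d
Specific discharge q = 0.1002 × 0.007248 = 7.264e-4 m/d
v_s = q/n_e = 7.264e-4/0.11 = 0.006604 m/d
Retardation R = 1 + ρ_b·K_d/n = 1 + 1.84×1.7/0.11 = 29.44
Contaminant velocity v_c = v/R = 0.006604/29.44 = 2.243e-4 m/d
t = L/v_c = 385/2.243e-4 = 1.716e6 d
   = 1.716e6/365 = 4700 yr

4700 years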